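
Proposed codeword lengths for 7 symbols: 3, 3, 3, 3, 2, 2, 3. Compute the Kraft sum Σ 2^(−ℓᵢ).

1.125

With common denominator 2^3 = 8: Σ 2^(−ℓᵢ) = 1/8 + 1/8 + 1/8 + 1/8 + 2/8 + 2/8 + 1/8 = 9/8 = 1.125.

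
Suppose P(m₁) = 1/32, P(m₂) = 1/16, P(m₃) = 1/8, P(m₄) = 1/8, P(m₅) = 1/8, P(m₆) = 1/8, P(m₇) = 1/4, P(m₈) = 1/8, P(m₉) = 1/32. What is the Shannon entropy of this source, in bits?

2.9375 bits

Each probability is a power of 1/2, so log₂(1/p) is an integer.
H = Σ p·log₂(1/p) = 1/32·5 + 1/16·4 + 1/8·3 + 1/8·3 + 1/8·3 + 1/8·3 + 1/4·2 + 1/8·3 + 1/32·5 = 2.9375 bits.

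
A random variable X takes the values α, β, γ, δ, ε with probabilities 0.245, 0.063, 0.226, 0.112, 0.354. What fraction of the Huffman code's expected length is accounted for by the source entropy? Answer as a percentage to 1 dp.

Entropy H = −Σ p log₂ p ≈ 2.1174 bits.
Huffman merges: 63/1000+14/125→7/40; 7/40+113/500→401/1000; 49/200+177/500→599/1000; 401/1000+599/1000→1. L = 87/40 ≈ 2.1750.
Efficiency = H/L = 2.1174/2.1750 = 97.4%.

97.4%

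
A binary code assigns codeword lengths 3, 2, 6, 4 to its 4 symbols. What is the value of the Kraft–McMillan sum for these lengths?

With common denominator 2^6 = 64: Σ 2^(−ℓᵢ) = 8/64 + 16/64 + 1/64 + 4/64 = 29/64 = 0.453125.

0.453125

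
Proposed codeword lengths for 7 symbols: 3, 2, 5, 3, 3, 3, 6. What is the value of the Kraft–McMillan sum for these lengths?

0.796875

With common denominator 2^6 = 64: Σ 2^(−ℓᵢ) = 8/64 + 16/64 + 2/64 + 8/64 + 8/64 + 8/64 + 1/64 = 51/64 = 0.796875.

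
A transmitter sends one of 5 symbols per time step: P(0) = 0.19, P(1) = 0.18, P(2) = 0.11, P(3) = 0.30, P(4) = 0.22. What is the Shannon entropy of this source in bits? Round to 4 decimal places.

2.2525 bits

H = −Σ pᵢ log₂ pᵢ.
−0.19·log₂(0.19) = 0.4552
−0.18·log₂(0.18) = 0.4453
−0.11·log₂(0.11) = 0.3503
−0.30·log₂(0.30) = 0.5211
−0.22·log₂(0.22) = 0.4806
Sum ≈ 2.2525 → 2.2525 bits.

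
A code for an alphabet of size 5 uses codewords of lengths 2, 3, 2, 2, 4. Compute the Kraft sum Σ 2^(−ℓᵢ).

With common denominator 2^4 = 16: Σ 2^(−ℓᵢ) = 4/16 + 2/16 + 4/16 + 4/16 + 1/16 = 15/16 = 0.9375.

0.9375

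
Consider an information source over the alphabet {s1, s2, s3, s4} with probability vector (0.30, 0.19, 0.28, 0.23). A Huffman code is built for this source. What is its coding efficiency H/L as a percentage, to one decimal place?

98.9%

Entropy H = −Σ p log₂ p ≈ 1.9782 bits.
Huffman merges: 19/100+23/100→21/50; 7/25+3/10→29/50; 21/50+29/50→1. L = 2 ≈ 2.0000.
Efficiency = H/L = 1.9782/2.0000 = 98.9%.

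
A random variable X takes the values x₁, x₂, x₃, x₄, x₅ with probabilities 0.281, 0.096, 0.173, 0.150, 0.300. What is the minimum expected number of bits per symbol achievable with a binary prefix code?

Repeatedly combine the two least-probable nodes; the expected code length is the sum of the merged weights.
merge 12/125 + 3/20 → 123/500
merge 173/1000 + 123/500 → 419/1000
merge 281/1000 + 3/10 → 581/1000
merge 419/1000 + 581/1000 → 1
L = 123/500 + 419/1000 + 581/1000 + 1 = 1123/500 = 2.246 bits/symbol.

2.246 bits/symbol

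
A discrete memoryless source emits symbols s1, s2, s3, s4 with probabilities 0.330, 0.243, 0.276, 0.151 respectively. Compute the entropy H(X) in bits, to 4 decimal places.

1.9482 bits

H = −Σ pᵢ log₂ pᵢ.
−0.330·log₂(0.330) = 0.5278
−0.243·log₂(0.243) = 0.4960
−0.276·log₂(0.276) = 0.5126
−0.151·log₂(0.151) = 0.4118
Sum ≈ 1.9482 → 1.9482 bits.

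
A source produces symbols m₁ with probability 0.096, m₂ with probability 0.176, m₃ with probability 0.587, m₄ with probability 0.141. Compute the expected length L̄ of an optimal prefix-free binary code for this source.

Repeatedly combine the two least-probable nodes; the expected code length is the sum of the merged weights.
merge 12/125 + 141/1000 → 237/1000
merge 22/125 + 237/1000 → 413/1000
merge 413/1000 + 587/1000 → 1
L = 237/1000 + 413/1000 + 1 = 33/20 = 1.65 bits/symbol.

1.65 bits/symbol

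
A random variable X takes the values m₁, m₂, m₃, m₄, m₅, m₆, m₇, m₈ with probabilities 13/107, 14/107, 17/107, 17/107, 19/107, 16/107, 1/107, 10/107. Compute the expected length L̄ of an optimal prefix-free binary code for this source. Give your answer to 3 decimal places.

Repeatedly combine the two least-probable nodes; the expected code length is the sum of the merged weights.
merge 1/107 + 10/107 → 11/107
merge 11/107 + 13/107 → 24/107
merge 14/107 + 16/107 → 30/107
merge 17/107 + 17/107 → 34/107
merge 19/107 + 24/107 → 43/107
merge 30/107 + 34/107 → 64/107
merge 43/107 + 64/107 → 1
L = 11/107 + 24/107 + 30/107 + 34/107 + 43/107 + 64/107 + 1 = 313/107 ≈ 2.925 bits/symbol.

2.925 bits/symbol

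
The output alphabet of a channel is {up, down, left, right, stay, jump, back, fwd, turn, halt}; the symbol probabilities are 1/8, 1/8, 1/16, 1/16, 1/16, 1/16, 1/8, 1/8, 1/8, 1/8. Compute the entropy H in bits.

Each probability is a power of 1/2, so log₂(1/p) is an integer.
H = Σ p·log₂(1/p) = 1/8·3 + 1/8·3 + 1/16·4 + 1/16·4 + 1/16·4 + 1/16·4 + 1/8·3 + 1/8·3 + 1/8·3 + 1/8·3 = 3.25 bits.

3.25 bits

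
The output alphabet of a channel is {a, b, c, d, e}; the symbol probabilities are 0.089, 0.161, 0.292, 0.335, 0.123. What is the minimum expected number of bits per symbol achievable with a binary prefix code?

Repeatedly combine the two least-probable nodes; the expected code length is the sum of the merged weights.
merge 89/1000 + 123/1000 → 53/250
merge 161/1000 + 53/250 → 373/1000
merge 73/250 + 67/200 → 627/1000
merge 373/1000 + 627/1000 → 1
L = 53/250 + 373/1000 + 627/1000 + 1 = 553/250 = 2.212 bits/symbol.

2.212 bits/symbol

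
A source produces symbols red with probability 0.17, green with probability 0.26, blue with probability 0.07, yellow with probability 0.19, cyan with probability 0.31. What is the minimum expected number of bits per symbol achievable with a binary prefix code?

2.24 bits/symbol

Repeatedly combine the two least-probable nodes; the expected code length is the sum of the merged weights.
merge 7/100 + 17/100 → 6/25
merge 19/100 + 6/25 → 43/100
merge 13/50 + 31/100 → 57/100
merge 43/100 + 57/100 → 1
L = 6/25 + 43/100 + 57/100 + 1 = 56/25 = 2.24 bits/symbol.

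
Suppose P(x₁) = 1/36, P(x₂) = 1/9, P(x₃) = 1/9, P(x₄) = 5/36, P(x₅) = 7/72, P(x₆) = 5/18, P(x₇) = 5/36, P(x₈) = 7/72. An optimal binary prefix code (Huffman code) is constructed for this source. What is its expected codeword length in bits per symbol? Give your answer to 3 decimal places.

Repeatedly combine the two least-probable nodes; the expected code length is the sum of the merged weights.
merge 1/36 + 7/72 → 1/8
merge 7/72 + 1/9 → 5/24
merge 1/9 + 1/8 → 17/72
merge 5/36 + 5/36 → 5/18
merge 5/24 + 17/72 → 4/9
merge 5/18 + 5/18 → 5/9
merge 4/9 + 5/9 → 1
L = 1/8 + 5/24 + 17/72 + 5/18 + 4/9 + 5/9 + 1 = 205/72 ≈ 2.847 bits/symbol.

2.847 bits/symbol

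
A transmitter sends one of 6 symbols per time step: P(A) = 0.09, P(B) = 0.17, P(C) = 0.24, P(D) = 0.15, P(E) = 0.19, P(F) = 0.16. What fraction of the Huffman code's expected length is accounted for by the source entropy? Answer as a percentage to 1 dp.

98.4%

Entropy H = −Σ p log₂ p ≈ 2.5302 bits.
Huffman merges: 9/100+3/20→6/25; 4/25+17/100→33/100; 19/100+6/25→43/100; 6/25+33/100→57/100; 43/100+57/100→1. L = 257/100 ≈ 2.5700.
Efficiency = H/L = 2.5302/2.5700 = 98.4%.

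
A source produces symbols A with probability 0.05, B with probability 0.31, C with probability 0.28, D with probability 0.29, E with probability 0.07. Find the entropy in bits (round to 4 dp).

H = −Σ pᵢ log₂ pᵢ.
−0.05·log₂(0.05) = 0.2161
−0.31·log₂(0.31) = 0.5238
−0.28·log₂(0.28) = 0.5142
−0.29·log₂(0.29) = 0.5179
−0.07·log₂(0.07) = 0.2686
Sum ≈ 2.0406 → 2.0406 bits.

2.0406 bits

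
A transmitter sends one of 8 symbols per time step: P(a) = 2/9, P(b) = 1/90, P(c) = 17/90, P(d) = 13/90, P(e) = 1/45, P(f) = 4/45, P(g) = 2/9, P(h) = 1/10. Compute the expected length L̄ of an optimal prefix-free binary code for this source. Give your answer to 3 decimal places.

2.711 bits/symbol

Repeatedly combine the two least-probable nodes; the expected code length is the sum of the merged weights.
merge 1/90 + 1/45 → 1/30
merge 1/30 + 4/45 → 11/90
merge 1/10 + 11/90 → 2/9
merge 13/90 + 17/90 → 1/3
merge 2/9 + 2/9 → 4/9
merge 2/9 + 1/3 → 5/9
merge 4/9 + 5/9 → 1
L = 1/30 + 11/90 + 2/9 + 1/3 + 4/9 + 5/9 + 1 = 122/45 ≈ 2.711 bits/symbol.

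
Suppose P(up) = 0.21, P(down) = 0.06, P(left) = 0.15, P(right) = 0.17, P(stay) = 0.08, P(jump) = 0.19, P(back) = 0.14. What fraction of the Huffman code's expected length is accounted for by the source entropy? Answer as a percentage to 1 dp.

Entropy H = −Σ p log₂ p ≈ 2.7053 bits.
Huffman merges: 3/50+2/25→7/50; 7/50+7/50→7/25; 3/20+17/100→8/25; 19/100+21/100→2/5; 7/25+8/25→3/5; 2/5+3/5→1. L = 137/50 ≈ 2.7400.
Efficiency = H/L = 2.7053/2.7400 = 98.7%.

98.7%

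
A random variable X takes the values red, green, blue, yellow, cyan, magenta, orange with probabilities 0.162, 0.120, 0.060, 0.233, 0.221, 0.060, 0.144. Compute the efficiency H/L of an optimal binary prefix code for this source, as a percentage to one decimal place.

Entropy H = −Σ p log₂ p ≈ 2.6531 bits.
Huffman merges: 3/50+3/50→3/25; 3/25+3/25→6/25; 18/125+81/500→153/500; 221/1000+233/1000→227/500; 6/25+153/500→273/500; 227/500+273/500→1. L = 1333/500 ≈ 2.6660.
Efficiency = H/L = 2.6531/2.6660 = 99.5%.

99.5%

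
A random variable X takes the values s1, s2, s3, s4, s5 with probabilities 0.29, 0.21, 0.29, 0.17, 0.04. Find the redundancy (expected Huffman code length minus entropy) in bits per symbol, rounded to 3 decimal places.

0.081 bits

Entropy H = −Σ p log₂ p ≈ 2.1290 bits.
Huffman merges: 1/25+17/100→21/100; 21/100+21/100→21/50; 29/100+29/100→29/50; 21/50+29/50→1. L = 221/100 ≈ 2.2100.
L − H = 2.2100 − 2.1290 = 0.081 bits.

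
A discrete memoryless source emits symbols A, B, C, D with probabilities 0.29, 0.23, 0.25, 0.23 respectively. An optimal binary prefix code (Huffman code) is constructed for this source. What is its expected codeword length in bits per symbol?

Repeatedly combine the two least-probable nodes; the expected code length is the sum of the merged weights.
merge 23/100 + 23/100 → 23/50
merge 1/4 + 29/100 → 27/50
merge 23/50 + 27/50 → 1
L = 23/50 + 27/50 + 1 = 2 bits/symbol.

2 bits/symbol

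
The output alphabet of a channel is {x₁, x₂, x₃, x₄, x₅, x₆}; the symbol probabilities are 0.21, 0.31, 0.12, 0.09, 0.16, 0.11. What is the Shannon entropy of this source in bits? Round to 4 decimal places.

H = −Σ pᵢ log₂ pᵢ.
−0.21·log₂(0.21) = 0.4728
−0.31·log₂(0.31) = 0.5238
−0.12·log₂(0.12) = 0.3671
−0.09·log₂(0.09) = 0.3127
−0.16·log₂(0.16) = 0.4230
−0.11·log₂(0.11) = 0.3503
Sum ≈ 2.4496 → 2.4496 bits.

2.4496 bits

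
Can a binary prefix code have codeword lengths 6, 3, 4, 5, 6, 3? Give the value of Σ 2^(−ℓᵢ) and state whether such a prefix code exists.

With common denominator 2^6 = 64: Σ 2^(−ℓᵢ) = 1/64 + 8/64 + 4/64 + 2/64 + 1/64 + 8/64 = 24/64 = 0.375.
Kraft's inequality requires Σ ≤ 1; here Σ = 0.375 ≤ 1, so such a prefix code exists.

0.375; yes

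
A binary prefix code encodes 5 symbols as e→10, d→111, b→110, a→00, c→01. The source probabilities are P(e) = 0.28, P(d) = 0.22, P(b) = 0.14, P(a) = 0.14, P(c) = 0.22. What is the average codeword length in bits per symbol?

L̄ = Σ pᵢ·ℓᵢ = 0.28·2 + 0.22·3 + 0.14·3 + 0.14·2 + 0.22·2 = 2.36 bits/symbol.

2.36 bits/symbol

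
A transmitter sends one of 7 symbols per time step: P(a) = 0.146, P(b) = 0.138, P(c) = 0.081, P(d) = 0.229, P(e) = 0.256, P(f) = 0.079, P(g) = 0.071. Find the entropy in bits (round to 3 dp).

2.644 bits

H = −Σ pᵢ log₂ pᵢ.
−0.146·log₂(0.146) = 0.4053
−0.138·log₂(0.138) = 0.3943
−0.081·log₂(0.081) = 0.2937
−0.229·log₂(0.229) = 0.4870
−0.256·log₂(0.256) = 0.5032
−0.079·log₂(0.079) = 0.2893
−0.071·log₂(0.071) = 0.2709
Sum ≈ 2.6438 → 2.644 bits.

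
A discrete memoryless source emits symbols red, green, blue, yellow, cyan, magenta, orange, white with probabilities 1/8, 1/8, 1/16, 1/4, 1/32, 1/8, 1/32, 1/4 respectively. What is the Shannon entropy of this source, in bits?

Each probability is a power of 1/2, so log₂(1/p) is an integer.
H = Σ p·log₂(1/p) = 1/8·3 + 1/8·3 + 1/16·4 + 1/4·2 + 1/32·5 + 1/8·3 + 1/32·5 + 1/4·2 = 2.6875 bits.

2.6875 bits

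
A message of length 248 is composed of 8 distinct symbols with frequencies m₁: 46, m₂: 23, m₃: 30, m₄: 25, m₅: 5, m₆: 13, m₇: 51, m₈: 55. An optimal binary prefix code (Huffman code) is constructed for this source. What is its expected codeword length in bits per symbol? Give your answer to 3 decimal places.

Probabilities are the counts divided by 248.
Repeatedly combine the two least-probable nodes; the expected code length is the sum of the merged weights.
merge 5/248 + 13/248 → 9/124
merge 9/124 + 23/248 → 41/248
merge 25/248 + 15/124 → 55/248
merge 41/248 + 23/124 → 87/248
merge 51/248 + 55/248 → 53/124
merge 55/248 + 87/248 → 71/124
merge 53/124 + 71/124 → 1
L = 9/124 + 41/248 + 55/248 + 87/248 + 53/124 + 71/124 + 1 = 697/248 ≈ 2.810 bits/symbol.

2.810 bits/symbol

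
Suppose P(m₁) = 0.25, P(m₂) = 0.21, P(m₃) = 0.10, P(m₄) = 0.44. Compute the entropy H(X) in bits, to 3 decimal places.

1.826 bits

H = −Σ pᵢ log₂ pᵢ.
−0.25·log₂(0.25) = 0.5000
−0.21·log₂(0.21) = 0.4728
−0.10·log₂(0.10) = 0.3322
−0.44·log₂(0.44) = 0.5211
Sum ≈ 1.8262 → 1.826 bits.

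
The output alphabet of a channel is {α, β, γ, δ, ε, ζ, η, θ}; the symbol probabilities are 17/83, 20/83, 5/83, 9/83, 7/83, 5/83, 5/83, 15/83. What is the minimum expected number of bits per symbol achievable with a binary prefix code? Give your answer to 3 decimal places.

2.819 bits/symbol

Repeatedly combine the two least-probable nodes; the expected code length is the sum of the merged weights.
merge 5/83 + 5/83 → 10/83
merge 5/83 + 7/83 → 12/83
merge 9/83 + 10/83 → 19/83
merge 12/83 + 15/83 → 27/83
merge 17/83 + 19/83 → 36/83
merge 20/83 + 27/83 → 47/83
merge 36/83 + 47/83 → 1
L = 10/83 + 12/83 + 19/83 + 27/83 + 36/83 + 47/83 + 1 = 234/83 ≈ 2.819 bits/symbol.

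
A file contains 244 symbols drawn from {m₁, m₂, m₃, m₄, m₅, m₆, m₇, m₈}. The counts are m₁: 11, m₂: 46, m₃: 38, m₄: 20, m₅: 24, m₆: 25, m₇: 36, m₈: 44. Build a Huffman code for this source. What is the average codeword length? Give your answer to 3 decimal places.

Probabilities are the counts divided by 244.
Repeatedly combine the two least-probable nodes; the expected code length is the sum of the merged weights.
merge 11/244 + 5/61 → 31/244
merge 6/61 + 25/244 → 49/244
merge 31/244 + 9/61 → 67/244
merge 19/122 + 11/61 → 41/122
merge 23/122 + 49/244 → 95/244
merge 67/244 + 41/122 → 149/244
merge 95/244 + 149/244 → 1
L = 31/244 + 49/244 + 67/244 + 41/122 + 95/244 + 149/244 + 1 = 717/244 ≈ 2.939 bits/symbol.

2.939 bits/symbol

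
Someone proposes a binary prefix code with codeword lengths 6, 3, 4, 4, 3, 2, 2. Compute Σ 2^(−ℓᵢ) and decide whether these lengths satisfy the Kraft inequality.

0.890625; yes

With common denominator 2^6 = 64: Σ 2^(−ℓᵢ) = 1/64 + 8/64 + 4/64 + 4/64 + 8/64 + 16/64 + 16/64 = 57/64 = 0.890625.
Kraft's inequality requires Σ ≤ 1; here Σ = 0.890625 ≤ 1, so such a prefix code exists.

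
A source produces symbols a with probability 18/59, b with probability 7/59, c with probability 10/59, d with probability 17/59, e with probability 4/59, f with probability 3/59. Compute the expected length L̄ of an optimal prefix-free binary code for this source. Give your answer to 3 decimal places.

Repeatedly combine the two least-probable nodes; the expected code length is the sum of the merged weights.
merge 3/59 + 4/59 → 7/59
merge 7/59 + 7/59 → 14/59
merge 10/59 + 14/59 → 24/59
merge 17/59 + 18/59 → 35/59
merge 24/59 + 35/59 → 1
L = 7/59 + 14/59 + 24/59 + 35/59 + 1 = 139/59 ≈ 2.356 bits/symbol.

2.356 bits/symbol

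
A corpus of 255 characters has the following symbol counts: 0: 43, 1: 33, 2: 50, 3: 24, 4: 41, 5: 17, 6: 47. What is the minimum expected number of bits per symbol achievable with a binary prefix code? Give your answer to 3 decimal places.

Probabilities are the counts divided by 255.
Repeatedly combine the two least-probable nodes; the expected code length is the sum of the merged weights.
merge 1/15 + 8/85 → 41/255
merge 11/85 + 41/255 → 74/255
merge 41/255 + 43/255 → 28/85
merge 47/255 + 10/51 → 97/255
merge 74/255 + 28/85 → 158/255
merge 97/255 + 158/255 → 1
L = 41/255 + 74/255 + 28/85 + 97/255 + 158/255 + 1 = 709/255 ≈ 2.780 bits/symbol.

2.780 bits/symbol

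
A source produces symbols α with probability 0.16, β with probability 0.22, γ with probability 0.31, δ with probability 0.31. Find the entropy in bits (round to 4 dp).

H = −Σ pᵢ log₂ pᵢ.
−0.16·log₂(0.16) = 0.4230
−0.22·log₂(0.22) = 0.4806
−0.31·log₂(0.31) = 0.5238
−0.31·log₂(0.31) = 0.5238
Sum ≈ 1.9512 → 1.9512 bits.

1.9512 bits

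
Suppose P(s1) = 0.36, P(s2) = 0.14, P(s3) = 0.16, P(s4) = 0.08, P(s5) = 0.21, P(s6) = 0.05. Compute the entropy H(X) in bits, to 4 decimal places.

H = −Σ pᵢ log₂ pᵢ.
−0.36·log₂(0.36) = 0.5306
−0.14·log₂(0.14) = 0.3971
−0.16·log₂(0.16) = 0.4230
−0.08·log₂(0.08) = 0.2915
−0.21·log₂(0.21) = 0.4728
−0.05·log₂(0.05) = 0.2161
Sum ≈ 2.3312 → 2.3312 bits.

2.3312 bits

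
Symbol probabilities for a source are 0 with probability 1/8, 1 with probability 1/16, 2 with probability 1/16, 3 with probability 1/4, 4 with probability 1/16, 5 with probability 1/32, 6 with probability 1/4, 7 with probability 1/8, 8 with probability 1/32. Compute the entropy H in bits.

Each probability is a power of 1/2, so log₂(1/p) is an integer.
H = Σ p·log₂(1/p) = 1/8·3 + 1/16·4 + 1/16·4 + 1/4·2 + 1/16·4 + 1/32·5 + 1/4·2 + 1/8·3 + 1/32·5 = 2.8125 bits.

2.8125 bits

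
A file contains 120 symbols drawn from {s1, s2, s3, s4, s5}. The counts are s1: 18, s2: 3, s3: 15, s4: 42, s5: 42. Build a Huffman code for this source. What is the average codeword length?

Probabilities are the counts divided by 120.
Repeatedly combine the two least-probable nodes; the expected code length is the sum of the merged weights.
merge 1/40 + 1/8 → 3/20
merge 3/20 + 3/20 → 3/10
merge 3/10 + 7/20 → 13/20
merge 7/20 + 13/20 → 1
L = 3/20 + 3/10 + 13/20 + 1 = 21/10 = 2.1 bits/symbol.

2.1 bits/symbol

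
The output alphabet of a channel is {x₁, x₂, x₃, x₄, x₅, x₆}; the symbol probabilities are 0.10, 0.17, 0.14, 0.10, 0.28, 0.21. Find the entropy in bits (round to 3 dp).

2.483 bits

H = −Σ pᵢ log₂ pᵢ.
−0.10·log₂(0.10) = 0.3322
−0.17·log₂(0.17) = 0.4346
−0.14·log₂(0.14) = 0.3971
−0.10·log₂(0.10) = 0.3322
−0.28·log₂(0.28) = 0.5142
−0.21·log₂(0.21) = 0.4728
Sum ≈ 2.4831 → 2.483 bits.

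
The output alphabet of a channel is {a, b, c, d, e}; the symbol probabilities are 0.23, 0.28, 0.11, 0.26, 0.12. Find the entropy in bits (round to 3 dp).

2.225 bits

H = −Σ pᵢ log₂ pᵢ.
−0.23·log₂(0.23) = 0.4877
−0.28·log₂(0.28) = 0.5142
−0.11·log₂(0.11) = 0.3503
−0.26·log₂(0.26) = 0.5053
−0.12·log₂(0.12) = 0.3671
Sum ≈ 2.2245 → 2.225 bits.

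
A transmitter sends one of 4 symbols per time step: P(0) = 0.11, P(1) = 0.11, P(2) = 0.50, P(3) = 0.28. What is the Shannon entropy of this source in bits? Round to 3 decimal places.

H = −Σ pᵢ log₂ pᵢ.
−0.11·log₂(0.11) = 0.3503
−0.11·log₂(0.11) = 0.3503
−0.50·log₂(0.50) = 0.5000
−0.28·log₂(0.28) = 0.5142
Sum ≈ 1.7148 → 1.715 bits.

1.715 bits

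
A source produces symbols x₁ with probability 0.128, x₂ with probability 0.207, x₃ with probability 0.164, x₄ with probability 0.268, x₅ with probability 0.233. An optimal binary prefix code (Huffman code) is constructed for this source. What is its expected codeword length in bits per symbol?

2.292 bits/symbol

Repeatedly combine the two least-probable nodes; the expected code length is the sum of the merged weights.
merge 16/125 + 41/250 → 73/250
merge 207/1000 + 233/1000 → 11/25
merge 67/250 + 73/250 → 14/25
merge 11/25 + 14/25 → 1
L = 73/250 + 11/25 + 14/25 + 1 = 573/250 = 2.292 bits/symbol.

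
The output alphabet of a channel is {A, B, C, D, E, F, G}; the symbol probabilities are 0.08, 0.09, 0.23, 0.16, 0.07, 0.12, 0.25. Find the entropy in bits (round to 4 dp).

2.6505 bits

H = −Σ pᵢ log₂ pᵢ.
−0.08·log₂(0.08) = 0.2915
−0.09·log₂(0.09) = 0.3127
−0.23·log₂(0.23) = 0.4877
−0.16·log₂(0.16) = 0.4230
−0.07·log₂(0.07) = 0.2686
−0.12·log₂(0.12) = 0.3671
−0.25·log₂(0.25) = 0.5000
Sum ≈ 2.6505 → 2.6505 bits.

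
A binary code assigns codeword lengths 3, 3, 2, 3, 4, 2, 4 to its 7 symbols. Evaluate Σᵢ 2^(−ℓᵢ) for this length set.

1

With common denominator 2^4 = 16: Σ 2^(−ℓᵢ) = 2/16 + 2/16 + 4/16 + 2/16 + 1/16 + 4/16 + 1/16 = 16/16 = 1.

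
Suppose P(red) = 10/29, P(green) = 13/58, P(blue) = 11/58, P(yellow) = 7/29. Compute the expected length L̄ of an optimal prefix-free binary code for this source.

2 bits/symbol

Repeatedly combine the two least-probable nodes; the expected code length is the sum of the merged weights.
merge 11/58 + 13/58 → 12/29
merge 7/29 + 10/29 → 17/29
merge 12/29 + 17/29 → 1
L = 12/29 + 17/29 + 1 = 2 bits/symbol.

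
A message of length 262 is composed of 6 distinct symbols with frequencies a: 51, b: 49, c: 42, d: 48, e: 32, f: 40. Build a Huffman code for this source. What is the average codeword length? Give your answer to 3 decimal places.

Probabilities are the counts divided by 262.
Repeatedly combine the two least-probable nodes; the expected code length is the sum of the merged weights.
merge 16/131 + 20/131 → 36/131
merge 21/131 + 24/131 → 45/131
merge 49/262 + 51/262 → 50/131
merge 36/131 + 45/131 → 81/131
merge 50/131 + 81/131 → 1
L = 36/131 + 45/131 + 50/131 + 81/131 + 1 = 343/131 ≈ 2.618 bits/symbol.

2.618 bits/symbol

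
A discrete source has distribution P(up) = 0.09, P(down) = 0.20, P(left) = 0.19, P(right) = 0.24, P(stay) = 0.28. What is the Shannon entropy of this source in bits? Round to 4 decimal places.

H = −Σ pᵢ log₂ pᵢ.
−0.09·log₂(0.09) = 0.3127
−0.20·log₂(0.20) = 0.4644
−0.19·log₂(0.19) = 0.4552
−0.24·log₂(0.24) = 0.4941
−0.28·log₂(0.28) = 0.5142
Sum ≈ 2.2406 → 2.2406 bits.

2.2406 bits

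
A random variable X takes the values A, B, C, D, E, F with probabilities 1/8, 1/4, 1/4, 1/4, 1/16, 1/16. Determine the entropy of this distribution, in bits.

2.375 bits

Each probability is a power of 1/2, so log₂(1/p) is an integer.
H = Σ p·log₂(1/p) = 1/8·3 + 1/4·2 + 1/4·2 + 1/4·2 + 1/16·4 + 1/16·4 = 2.375 bits.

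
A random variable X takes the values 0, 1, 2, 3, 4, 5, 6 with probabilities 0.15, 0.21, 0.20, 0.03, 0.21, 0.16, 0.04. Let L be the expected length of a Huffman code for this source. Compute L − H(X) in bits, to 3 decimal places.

Entropy H = −Σ p log₂ p ≈ 2.5811 bits.
Huffman merges: 3/100+1/25→7/100; 7/100+3/20→11/50; 4/25+1/5→9/25; 21/100+21/100→21/50; 11/50+9/25→29/50; 21/50+29/50→1. L = 53/20 ≈ 2.6500.
L − H = 2.6500 − 2.5811 = 0.069 bits.

0.069 bits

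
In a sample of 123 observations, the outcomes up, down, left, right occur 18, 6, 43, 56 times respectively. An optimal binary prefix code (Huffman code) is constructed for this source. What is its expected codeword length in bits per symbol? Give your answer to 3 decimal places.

Probabilities are the counts divided by 123.
Repeatedly combine the two least-probable nodes; the expected code length is the sum of the merged weights.
merge 2/41 + 6/41 → 8/41
merge 8/41 + 43/123 → 67/123
merge 56/123 + 67/123 → 1
L = 8/41 + 67/123 + 1 = 214/123 ≈ 1.740 bits/symbol.

1.740 bits/symbol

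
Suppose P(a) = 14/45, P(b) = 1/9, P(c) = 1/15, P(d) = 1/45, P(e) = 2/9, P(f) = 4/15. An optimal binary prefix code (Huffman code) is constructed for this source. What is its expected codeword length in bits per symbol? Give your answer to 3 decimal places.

2.289 bits/symbol

Repeatedly combine the two least-probable nodes; the expected code length is the sum of the merged weights.
merge 1/45 + 1/15 → 4/45
merge 4/45 + 1/9 → 1/5
merge 1/5 + 2/9 → 19/45
merge 4/15 + 14/45 → 26/45
merge 19/45 + 26/45 → 1
L = 4/45 + 1/5 + 19/45 + 26/45 + 1 = 103/45 ≈ 2.289 bits/symbol.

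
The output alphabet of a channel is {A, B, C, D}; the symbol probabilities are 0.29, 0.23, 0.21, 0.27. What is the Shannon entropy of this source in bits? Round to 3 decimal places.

1.988 bits

H = −Σ pᵢ log₂ pᵢ.
−0.29·log₂(0.29) = 0.5179
−0.23·log₂(0.23) = 0.4877
−0.21·log₂(0.21) = 0.4728
−0.27·log₂(0.27) = 0.5100
Sum ≈ 1.9884 → 1.988 bits.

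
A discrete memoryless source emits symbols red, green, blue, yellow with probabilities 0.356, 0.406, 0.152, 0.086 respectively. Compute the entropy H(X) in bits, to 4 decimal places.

1.7760 bits

H = −Σ pᵢ log₂ pᵢ.
−0.356·log₂(0.356) = 0.5305
−0.406·log₂(0.406) = 0.5280
−0.152·log₂(0.152) = 0.4131
−0.086·log₂(0.086) = 0.3044
Sum ≈ 1.7760 → 1.7760 bits.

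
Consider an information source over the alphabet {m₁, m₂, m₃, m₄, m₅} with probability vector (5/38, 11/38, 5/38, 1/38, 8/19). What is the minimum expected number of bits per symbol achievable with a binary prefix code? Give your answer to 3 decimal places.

2.026 bits/symbol

Repeatedly combine the two least-probable nodes; the expected code length is the sum of the merged weights.
merge 1/38 + 5/38 → 3/19
merge 5/38 + 3/19 → 11/38
merge 11/38 + 11/38 → 11/19
merge 8/19 + 11/19 → 1
L = 3/19 + 11/38 + 11/19 + 1 = 77/38 ≈ 2.026 bits/symbol.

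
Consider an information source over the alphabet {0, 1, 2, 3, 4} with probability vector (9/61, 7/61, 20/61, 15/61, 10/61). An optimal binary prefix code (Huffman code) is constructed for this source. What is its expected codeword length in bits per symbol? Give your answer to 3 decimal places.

Repeatedly combine the two least-probable nodes; the expected code length is the sum of the merged weights.
merge 7/61 + 9/61 → 16/61
merge 10/61 + 15/61 → 25/61
merge 16/61 + 20/61 → 36/61
merge 25/61 + 36/61 → 1
L = 16/61 + 25/61 + 36/61 + 1 = 138/61 ≈ 2.262 bits/symbol.

2.262 bits/symbol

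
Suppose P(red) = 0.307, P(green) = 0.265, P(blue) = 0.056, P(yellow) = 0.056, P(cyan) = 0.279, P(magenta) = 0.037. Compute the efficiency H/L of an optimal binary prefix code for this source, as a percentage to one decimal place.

97.5%

Entropy H = −Σ p log₂ p ≈ 2.1863 bits.
Huffman merges: 37/1000+7/125→93/1000; 7/125+93/1000→149/1000; 149/1000+53/200→207/500; 279/1000+307/1000→293/500; 207/500+293/500→1. L = 1121/500 ≈ 2.2420.
Efficiency = H/L = 2.1863/2.2420 = 97.5%.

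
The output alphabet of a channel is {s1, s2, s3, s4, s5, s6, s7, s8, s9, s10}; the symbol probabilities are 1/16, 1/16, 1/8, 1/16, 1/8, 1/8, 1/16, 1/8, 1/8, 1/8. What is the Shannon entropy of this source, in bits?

Each probability is a power of 1/2, so log₂(1/p) is an integer.
H = Σ p·log₂(1/p) = 1/16·4 + 1/16·4 + 1/8·3 + 1/16·4 + 1/8·3 + 1/8·3 + 1/16·4 + 1/8·3 + 1/8·3 + 1/8·3 = 3.25 bits.

3.25 bits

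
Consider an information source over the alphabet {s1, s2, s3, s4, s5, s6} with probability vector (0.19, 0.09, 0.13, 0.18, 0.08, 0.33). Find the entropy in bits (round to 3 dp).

H = −Σ pᵢ log₂ pᵢ.
−0.19·log₂(0.19) = 0.4552
−0.09·log₂(0.09) = 0.3127
−0.13·log₂(0.13) = 0.3826
−0.18·log₂(0.18) = 0.4453
−0.08·log₂(0.08) = 0.2915
−0.33·log₂(0.33) = 0.5278
Sum ≈ 2.4152 → 2.415 bits.

2.415 bits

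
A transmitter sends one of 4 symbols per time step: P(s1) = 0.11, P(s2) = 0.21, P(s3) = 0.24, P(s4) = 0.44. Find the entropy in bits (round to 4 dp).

1.8384 bits

H = −Σ pᵢ log₂ pᵢ.
−0.11·log₂(0.11) = 0.3503
−0.21·log₂(0.21) = 0.4728
−0.24·log₂(0.24) = 0.4941
−0.44·log₂(0.44) = 0.5211
Sum ≈ 1.8384 → 1.8384 bits.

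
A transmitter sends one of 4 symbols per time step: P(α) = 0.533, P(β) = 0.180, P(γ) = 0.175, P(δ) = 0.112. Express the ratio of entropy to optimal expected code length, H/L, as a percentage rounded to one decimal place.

98.2%

Entropy H = −Σ p log₂ p ≈ 1.7230 bits.
Huffman merges: 14/125+7/40→287/1000; 9/50+287/1000→467/1000; 467/1000+533/1000→1. L = 877/500 ≈ 1.7540.
Efficiency = H/L = 1.7230/1.7540 = 98.2%.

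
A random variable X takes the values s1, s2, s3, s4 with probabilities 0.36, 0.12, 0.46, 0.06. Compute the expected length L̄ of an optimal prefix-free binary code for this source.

1.72 bits/symbol

Repeatedly combine the two least-probable nodes; the expected code length is the sum of the merged weights.
merge 3/50 + 3/25 → 9/50
merge 9/50 + 9/25 → 27/50
merge 23/50 + 27/50 → 1
L = 9/50 + 27/50 + 1 = 43/25 = 1.72 bits/symbol.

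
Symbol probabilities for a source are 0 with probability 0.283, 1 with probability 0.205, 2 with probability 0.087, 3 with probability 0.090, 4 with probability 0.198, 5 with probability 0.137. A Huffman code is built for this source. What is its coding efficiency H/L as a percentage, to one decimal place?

98.7%

Entropy H = −Σ p log₂ p ≈ 2.4587 bits.
Huffman merges: 87/1000+9/100→177/1000; 137/1000+177/1000→157/500; 99/500+41/200→403/1000; 283/1000+157/500→597/1000; 403/1000+597/1000→1. L = 2491/1000 ≈ 2.4910.
Efficiency = H/L = 2.4587/2.4910 = 98.7%.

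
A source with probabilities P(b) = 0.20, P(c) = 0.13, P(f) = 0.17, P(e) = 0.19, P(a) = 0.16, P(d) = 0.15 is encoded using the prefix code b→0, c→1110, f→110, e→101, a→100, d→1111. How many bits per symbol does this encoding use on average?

L̄ = Σ pᵢ·ℓᵢ = 0.20·1 + 0.13·4 + 0.17·3 + 0.19·3 + 0.16·3 + 0.15·4 = 2.88 bits/symbol.

2.88 bits/symbol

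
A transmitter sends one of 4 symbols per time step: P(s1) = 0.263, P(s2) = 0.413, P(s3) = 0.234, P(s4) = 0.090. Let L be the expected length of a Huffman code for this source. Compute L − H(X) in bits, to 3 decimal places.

Entropy H = −Σ p log₂ p ≈ 1.8366 bits.
Huffman merges: 9/100+117/500→81/250; 263/1000+81/250→587/1000; 413/1000+587/1000→1. L = 1911/1000 ≈ 1.9110.
L − H = 1.9110 − 1.8366 = 0.074 bits.

0.074 bits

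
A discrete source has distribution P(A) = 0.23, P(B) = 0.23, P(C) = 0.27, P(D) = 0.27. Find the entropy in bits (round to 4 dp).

1.9954 bits

H = −Σ pᵢ log₂ pᵢ.
−0.23·log₂(0.23) = 0.4877
−0.23·log₂(0.23) = 0.4877
−0.27·log₂(0.27) = 0.5100
−0.27·log₂(0.27) = 0.5100
Sum ≈ 1.9954 → 1.9954 bits.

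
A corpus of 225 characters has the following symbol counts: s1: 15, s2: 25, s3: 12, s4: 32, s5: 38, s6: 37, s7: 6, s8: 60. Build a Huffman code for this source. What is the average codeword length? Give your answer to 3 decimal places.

2.791 bits/symbol

Probabilities are the counts divided by 225.
Repeatedly combine the two least-probable nodes; the expected code length is the sum of the merged weights.
merge 2/75 + 4/75 → 2/25
merge 1/15 + 2/25 → 11/75
merge 1/9 + 32/225 → 19/75
merge 11/75 + 37/225 → 14/45
merge 38/225 + 19/75 → 19/45
merge 4/15 + 14/45 → 26/45
merge 19/45 + 26/45 → 1
L = 2/25 + 11/75 + 19/75 + 14/45 + 19/45 + 26/45 + 1 = 628/225 ≈ 2.791 bits/symbol.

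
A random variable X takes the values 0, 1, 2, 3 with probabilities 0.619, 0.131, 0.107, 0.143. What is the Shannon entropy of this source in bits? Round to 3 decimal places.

1.559 bits

H = −Σ pᵢ log₂ pᵢ.
−0.619·log₂(0.619) = 0.4283
−0.131·log₂(0.131) = 0.3841
−0.107·log₂(0.107) = 0.3450
−0.143·log₂(0.143) = 0.4012
Sum ≈ 1.5587 → 1.559 bits.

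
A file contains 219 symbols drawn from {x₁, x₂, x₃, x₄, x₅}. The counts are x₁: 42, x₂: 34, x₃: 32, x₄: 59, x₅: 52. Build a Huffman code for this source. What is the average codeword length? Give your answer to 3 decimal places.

Probabilities are the counts divided by 219.
Repeatedly combine the two least-probable nodes; the expected code length is the sum of the merged weights.
merge 32/219 + 34/219 → 22/73
merge 14/73 + 52/219 → 94/219
merge 59/219 + 22/73 → 125/219
merge 94/219 + 125/219 → 1
L = 22/73 + 94/219 + 125/219 + 1 = 168/73 ≈ 2.301 bits/symbol.

2.301 bits/symbol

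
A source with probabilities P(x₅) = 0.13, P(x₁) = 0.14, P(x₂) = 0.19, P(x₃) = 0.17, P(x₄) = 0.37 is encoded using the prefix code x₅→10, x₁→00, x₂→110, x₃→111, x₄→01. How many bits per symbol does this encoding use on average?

2.36 bits/symbol

L̄ = Σ pᵢ·ℓᵢ = 0.13·2 + 0.14·2 + 0.19·3 + 0.17·3 + 0.37·2 = 2.36 bits/symbol.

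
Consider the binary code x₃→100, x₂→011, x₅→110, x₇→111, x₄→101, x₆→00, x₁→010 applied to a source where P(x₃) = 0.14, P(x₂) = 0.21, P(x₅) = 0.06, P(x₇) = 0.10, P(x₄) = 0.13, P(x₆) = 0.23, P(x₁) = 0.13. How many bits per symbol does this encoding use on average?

2.77 bits/symbol

L̄ = Σ pᵢ·ℓᵢ = 0.14·3 + 0.21·3 + 0.06·3 + 0.10·3 + 0.13·3 + 0.23·2 + 0.13·3 = 2.77 bits/symbol.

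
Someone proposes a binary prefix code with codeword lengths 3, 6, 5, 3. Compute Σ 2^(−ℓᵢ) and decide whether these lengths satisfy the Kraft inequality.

With common denominator 2^6 = 64: Σ 2^(−ℓᵢ) = 8/64 + 1/64 + 2/64 + 8/64 = 19/64 = 0.296875.
Kraft's inequality requires Σ ≤ 1; here Σ = 0.296875 ≤ 1, so such a prefix code exists.

0.296875; yes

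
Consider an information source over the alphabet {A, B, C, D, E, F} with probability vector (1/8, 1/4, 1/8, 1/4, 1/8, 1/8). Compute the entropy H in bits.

2.5 bits

Each probability is a power of 1/2, so log₂(1/p) is an integer.
H = Σ p·log₂(1/p) = 1/8·3 + 1/4·2 + 1/8·3 + 1/4·2 + 1/8·3 + 1/8·3 = 2.5 bits.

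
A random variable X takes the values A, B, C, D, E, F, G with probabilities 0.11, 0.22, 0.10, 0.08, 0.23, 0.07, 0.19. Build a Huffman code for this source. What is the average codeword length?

Repeatedly combine the two least-probable nodes; the expected code length is the sum of the merged weights.
merge 7/100 + 2/25 → 3/20
merge 1/10 + 11/100 → 21/100
merge 3/20 + 19/100 → 17/50
merge 21/100 + 11/50 → 43/100
merge 23/100 + 17/50 → 57/100
merge 43/100 + 57/100 → 1
L = 3/20 + 21/100 + 17/50 + 43/100 + 57/100 + 1 = 27/10 = 2.7 bits/symbol.

2.7 bits/symbol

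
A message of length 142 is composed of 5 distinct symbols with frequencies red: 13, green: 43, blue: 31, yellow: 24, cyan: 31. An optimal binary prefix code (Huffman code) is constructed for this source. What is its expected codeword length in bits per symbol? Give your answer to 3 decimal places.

Probabilities are the counts divided by 142.
Repeatedly combine the two least-probable nodes; the expected code length is the sum of the merged weights.
merge 13/142 + 12/71 → 37/142
merge 31/142 + 31/142 → 31/71
merge 37/142 + 43/142 → 40/71
merge 31/71 + 40/71 → 1
L = 37/142 + 31/71 + 40/71 + 1 = 321/142 ≈ 2.261 bits/symbol.

2.261 bits/symbol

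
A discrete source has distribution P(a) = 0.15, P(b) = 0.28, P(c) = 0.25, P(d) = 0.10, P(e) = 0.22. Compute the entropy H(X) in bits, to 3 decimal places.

H = −Σ pᵢ log₂ pᵢ.
−0.15·log₂(0.15) = 0.4105
−0.28·log₂(0.28) = 0.5142
−0.25·log₂(0.25) = 0.5000
−0.10·log₂(0.10) = 0.3322
−0.22·log₂(0.22) = 0.4806
Sum ≈ 2.2375 → 2.238 bits.

2.238 bits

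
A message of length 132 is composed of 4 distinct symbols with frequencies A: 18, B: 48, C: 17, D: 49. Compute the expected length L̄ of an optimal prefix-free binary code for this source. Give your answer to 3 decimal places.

1.894 bits/symbol

Probabilities are the counts divided by 132.
Repeatedly combine the two least-probable nodes; the expected code length is the sum of the merged weights.
merge 17/132 + 3/22 → 35/132
merge 35/132 + 4/11 → 83/132
merge 49/132 + 83/132 → 1
L = 35/132 + 83/132 + 1 = 125/66 ≈ 1.894 bits/symbol.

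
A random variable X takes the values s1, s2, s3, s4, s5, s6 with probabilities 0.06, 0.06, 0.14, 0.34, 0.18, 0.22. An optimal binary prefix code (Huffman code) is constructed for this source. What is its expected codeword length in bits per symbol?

Repeatedly combine the two least-probable nodes; the expected code length is the sum of the merged weights.
merge 3/50 + 3/50 → 3/25
merge 3/25 + 7/50 → 13/50
merge 9/50 + 11/50 → 2/5
merge 13/50 + 17/50 → 3/5
merge 2/5 + 3/5 → 1
L = 3/25 + 13/50 + 2/5 + 3/5 + 1 = 119/50 = 2.38 bits/symbol.

2.38 bits/symbol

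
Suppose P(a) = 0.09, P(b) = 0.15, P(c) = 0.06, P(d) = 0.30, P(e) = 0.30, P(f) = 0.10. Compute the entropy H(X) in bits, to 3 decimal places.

H = −Σ pᵢ log₂ pᵢ.
−0.09·log₂(0.09) = 0.3127
−0.15·log₂(0.15) = 0.4105
−0.06·log₂(0.06) = 0.2435
−0.30·log₂(0.30) = 0.5211
−0.30·log₂(0.30) = 0.5211
−0.10·log₂(0.10) = 0.3322
Sum ≈ 2.3411 → 2.341 bits.

2.341 bits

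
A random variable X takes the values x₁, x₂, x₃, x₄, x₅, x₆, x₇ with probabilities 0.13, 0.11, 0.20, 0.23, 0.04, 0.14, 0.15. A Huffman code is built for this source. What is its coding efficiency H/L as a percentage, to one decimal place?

Entropy H = −Σ p log₂ p ≈ 2.6784 bits.
Huffman merges: 1/25+11/100→3/20; 13/100+7/50→27/100; 3/20+3/20→3/10; 1/5+23/100→43/100; 27/100+3/10→57/100; 43/100+57/100→1. L = 68/25 ≈ 2.7200.
Efficiency = H/L = 2.6784/2.7200 = 98.5%.

98.5%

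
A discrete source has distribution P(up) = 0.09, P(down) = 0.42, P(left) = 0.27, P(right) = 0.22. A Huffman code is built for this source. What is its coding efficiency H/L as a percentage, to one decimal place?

Entropy H = −Σ p log₂ p ≈ 1.8289 bits.
Huffman merges: 9/100+11/50→31/100; 27/100+31/100→29/50; 21/50+29/50→1. L = 189/100 ≈ 1.8900.
Efficiency = H/L = 1.8289/1.8900 = 96.8%.

96.8%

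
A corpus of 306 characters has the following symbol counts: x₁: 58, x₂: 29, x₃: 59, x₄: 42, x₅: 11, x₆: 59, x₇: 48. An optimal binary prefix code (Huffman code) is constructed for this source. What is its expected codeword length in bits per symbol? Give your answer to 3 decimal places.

Probabilities are the counts divided by 306.
Repeatedly combine the two least-probable nodes; the expected code length is the sum of the merged weights.
merge 11/306 + 29/306 → 20/153
merge 20/153 + 7/51 → 41/153
merge 8/51 + 29/153 → 53/153
merge 59/306 + 59/306 → 59/153
merge 41/153 + 53/153 → 94/153
merge 59/153 + 94/153 → 1
L = 20/153 + 41/153 + 53/153 + 59/153 + 94/153 + 1 = 140/51 ≈ 2.745 bits/symbol.

2.745 bits/symbol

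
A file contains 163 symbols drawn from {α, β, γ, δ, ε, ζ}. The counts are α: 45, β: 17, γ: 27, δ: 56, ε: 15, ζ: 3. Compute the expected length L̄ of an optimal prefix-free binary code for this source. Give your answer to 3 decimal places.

2.325 bits/symbol

Probabilities are the counts divided by 163.
Repeatedly combine the two least-probable nodes; the expected code length is the sum of the merged weights.
merge 3/163 + 15/163 → 18/163
merge 17/163 + 18/163 → 35/163
merge 27/163 + 35/163 → 62/163
merge 45/163 + 56/163 → 101/163
merge 62/163 + 101/163 → 1
L = 18/163 + 35/163 + 62/163 + 101/163 + 1 = 379/163 ≈ 2.325 bits/symbol.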